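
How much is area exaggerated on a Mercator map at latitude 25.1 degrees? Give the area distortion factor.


area_distortion = 1/cos^2(25.1) = 1.219

1.219


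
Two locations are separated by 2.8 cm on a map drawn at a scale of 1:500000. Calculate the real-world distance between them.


ground = 2.8 cm * 500000 / 100 = 14000.0 m = 14.0 km

14.0 km


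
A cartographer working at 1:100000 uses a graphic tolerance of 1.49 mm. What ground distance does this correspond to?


ground = 1.49 mm * 100000 / 1000 = 149.0 m

149.0 m


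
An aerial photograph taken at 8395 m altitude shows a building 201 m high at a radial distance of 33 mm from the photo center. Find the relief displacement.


d = h * r / H = 201 * 33 / 8395 = 0.79 mm

0.79 mm


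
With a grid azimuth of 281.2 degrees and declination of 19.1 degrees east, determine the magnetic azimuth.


magnetic azimuth = grid azimuth - declination (east +ve)
mag_az = 281.2 - 19.1 = 262.1 degrees

262.1 degrees


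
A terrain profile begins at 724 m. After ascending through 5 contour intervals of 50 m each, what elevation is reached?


elevation = 724 + 5 * 50 = 974 m

974 m


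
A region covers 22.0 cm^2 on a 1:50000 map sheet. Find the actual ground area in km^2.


ground_area = 22.0 * (50000/100)^2 = 5500000.0 m^2 = 5.5 km^2

5.5 km^2


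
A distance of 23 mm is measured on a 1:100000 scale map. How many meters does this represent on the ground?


ground = 23 mm * 100000 / 1000 = 2300.0 m

2300.0 m


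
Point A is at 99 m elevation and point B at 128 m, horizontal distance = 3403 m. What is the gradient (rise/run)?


gradient = (128 - 99) / 3403 = 29 / 3403 = 0.0085

0.0085


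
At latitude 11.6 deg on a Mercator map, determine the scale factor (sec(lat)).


SF = 1 / cos(11.6) = 1 / 0.979575 = 1.021

1.021


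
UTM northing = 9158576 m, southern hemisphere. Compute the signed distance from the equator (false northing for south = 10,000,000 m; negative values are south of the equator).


For southern: actual = 9158576 - 10000000 = -841424 m

-841424 m


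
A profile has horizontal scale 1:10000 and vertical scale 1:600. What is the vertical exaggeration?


VE = horizontal_scale / vertical_scale = 10000 / 600 ≈ 16.7

16.7x


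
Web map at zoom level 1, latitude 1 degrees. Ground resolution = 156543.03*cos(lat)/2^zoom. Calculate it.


res = 156543.03 * cos(1) / 2^1 = 156543.03 * 0.9998477 / 2 = 78259.59 m/pixel

78259.59 m/pixel


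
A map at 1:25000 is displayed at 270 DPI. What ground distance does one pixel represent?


pixel_cm = 2.54 / 270 ≈ 0.009407 cm
ground = pixel_cm * 25000 / 100 = 2.54 * 25000 / (270 * 100) = 63500 / 27000 ≈ 2.35 m

2.35 m


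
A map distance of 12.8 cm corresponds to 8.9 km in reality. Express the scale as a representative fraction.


ground = 8.9 km = 890000 cm; RF denominator = ground / map = 890000 / 12.8 ≈ 69531; RF = 1:69531

1:69531


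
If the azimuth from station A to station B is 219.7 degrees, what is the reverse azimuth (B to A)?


back azimuth = (219.7 + 180) mod 360 = 39.7 degrees

39.7 degrees


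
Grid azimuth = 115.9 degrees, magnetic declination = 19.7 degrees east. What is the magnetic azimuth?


magnetic azimuth = grid azimuth - declination (east +ve)
mag_az = 115.9 - 19.7 = 96.2 degrees

96.2 degrees


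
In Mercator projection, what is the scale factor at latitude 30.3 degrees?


SF = 1 / cos(30.3) = 1 / 0.863396 = 1.158

1.158


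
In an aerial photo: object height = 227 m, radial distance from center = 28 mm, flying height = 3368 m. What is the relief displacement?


d = h * r / H = 227 * 28 / 3368 = 1.89 mm

1.89 mm


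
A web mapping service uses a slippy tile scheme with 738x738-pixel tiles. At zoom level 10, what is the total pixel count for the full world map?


tiles per axis = 2^10 = 1024
total tiles = 1024^2 = 1048576
pixels per axis = 1024 * 738 = 755712
total pixels = 755712^2 = 571100626944

571100626944 pixels


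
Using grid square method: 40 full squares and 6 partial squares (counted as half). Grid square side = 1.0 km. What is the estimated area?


effective squares = 40 + 6 * 0.5 = 43.0
area = 43.0 * 1.0 = 43.0 km^2

43.0 km^2


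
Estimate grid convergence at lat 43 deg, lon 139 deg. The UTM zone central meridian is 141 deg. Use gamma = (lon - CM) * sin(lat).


gamma = (139 - 141) * sin(43) = -2 * 0.681998 = -1.364 degrees

-1.364 degrees


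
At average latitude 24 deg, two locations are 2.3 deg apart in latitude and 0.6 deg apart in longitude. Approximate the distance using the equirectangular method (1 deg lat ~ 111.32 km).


dlat_km = 2.3 * 111.32 = 256.036
dlon_km = 0.6 * 111.32 * cos(24) ≈ 61.018
dist = sqrt(256.036^2 + 61.018^2) ≈ 263.2 km

263.2 km


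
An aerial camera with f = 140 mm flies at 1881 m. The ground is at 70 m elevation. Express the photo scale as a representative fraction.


scale = f / (H - h) = 140 mm / 1811 m = 140 / 1811000 = 1:12936

1:12936


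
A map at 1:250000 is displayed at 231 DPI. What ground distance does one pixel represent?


pixel_cm = 2.54 / 231 ≈ 0.010996 cm
ground = pixel_cm * 250000 / 100 = 2.54 * 250000 / (231 * 100) = 635000 / 23100 ≈ 27.49 m

27.49 m


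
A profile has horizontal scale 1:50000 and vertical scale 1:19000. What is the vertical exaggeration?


VE = horizontal_scale / vertical_scale = 50000 / 19000 ≈ 2.6

2.6x


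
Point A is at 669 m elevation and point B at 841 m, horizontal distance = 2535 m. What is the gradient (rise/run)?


gradient = (841 - 669) / 2535 = 172 / 2535 = 0.0679

0.0679


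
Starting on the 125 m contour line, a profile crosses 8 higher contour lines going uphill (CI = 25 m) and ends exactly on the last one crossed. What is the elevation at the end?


elevation = 125 + 8 * 25 = 325 m

325 m


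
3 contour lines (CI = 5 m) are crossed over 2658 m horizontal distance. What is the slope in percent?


elevation change = 3 * 5 = 15 m
slope = 15 / 2658 * 100 = 0.6%

0.6%


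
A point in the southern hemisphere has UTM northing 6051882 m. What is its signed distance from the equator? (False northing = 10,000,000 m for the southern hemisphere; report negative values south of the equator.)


For southern: actual = 6051882 - 10000000 = -3948118 m

-3948118 m


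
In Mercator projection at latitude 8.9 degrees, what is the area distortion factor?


area_distortion = 1/cos^2(8.9) = 1.025

1.025


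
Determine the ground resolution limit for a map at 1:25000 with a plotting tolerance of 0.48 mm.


ground = 0.48 mm * 25000 / 1000 = 12.0 m

12.0 m


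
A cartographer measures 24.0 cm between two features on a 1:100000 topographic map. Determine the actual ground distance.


ground = 24.0 cm * 100000 / 100 = 24000.0 m = 24.0 km

24.0 km


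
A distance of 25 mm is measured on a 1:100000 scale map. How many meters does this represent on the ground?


ground = 25 mm * 100000 / 1000 = 2500.0 m

2500.0 m


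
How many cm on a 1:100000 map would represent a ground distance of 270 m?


map_cm = 270 * 100 / 100000 = 0.27 cm

0.27 cm


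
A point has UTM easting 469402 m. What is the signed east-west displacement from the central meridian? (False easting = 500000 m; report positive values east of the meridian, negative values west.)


displacement = 469402 - 500000 = -30598 m

-30598 m


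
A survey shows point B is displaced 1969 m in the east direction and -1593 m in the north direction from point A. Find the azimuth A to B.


az = atan2(1969, -1593) = 129.0 deg
adjusted to 0-360: 129.0 degrees

129.0 degrees


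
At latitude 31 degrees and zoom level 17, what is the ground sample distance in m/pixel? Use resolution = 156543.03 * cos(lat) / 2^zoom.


res = 156543.03 * cos(31) / 2^17 = 156543.03 * 0.8571673 / 131072 = 1.02 m/pixel

1.02 m/pixel


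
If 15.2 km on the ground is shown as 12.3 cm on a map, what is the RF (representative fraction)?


ground = 15.2 km = 1520000 cm; RF denominator = ground / map = 1520000 / 12.3 ≈ 123577; RF = 1:123577

1:123577


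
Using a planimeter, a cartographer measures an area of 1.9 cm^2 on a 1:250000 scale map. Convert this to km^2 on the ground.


ground_area = 1.9 * (250000/100)^2 = 11875000.0 m^2 = 11.875 km^2

11.875 km^2


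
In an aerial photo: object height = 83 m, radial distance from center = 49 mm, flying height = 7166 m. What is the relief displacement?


d = h * r / H = 83 * 49 / 7166 = 0.57 mm

0.57 mm


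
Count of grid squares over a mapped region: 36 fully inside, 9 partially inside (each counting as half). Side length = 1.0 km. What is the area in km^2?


effective squares = 36 + 9 * 0.5 = 40.5
area = 40.5 * 1.0 = 40.5 km^2

40.5 km^2


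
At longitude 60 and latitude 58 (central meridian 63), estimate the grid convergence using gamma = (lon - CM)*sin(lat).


gamma = (60 - 63) * sin(58) = -3 * 0.848048 = -2.544 degrees

-2.544 degrees


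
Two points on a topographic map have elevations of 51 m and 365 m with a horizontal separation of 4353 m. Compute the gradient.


gradient = (365 - 51) / 4353 = 314 / 4353 = 0.0721

0.0721


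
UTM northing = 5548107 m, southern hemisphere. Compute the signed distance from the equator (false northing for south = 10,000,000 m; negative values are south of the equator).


For southern: actual = 5548107 - 10000000 = -4451893 m

-4451893 m


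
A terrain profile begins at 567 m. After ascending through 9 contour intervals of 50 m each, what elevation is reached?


elevation = 567 + 9 * 50 = 1017 m

1017 m


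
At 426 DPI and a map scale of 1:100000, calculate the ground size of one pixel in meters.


pixel_cm = 2.54 / 426 ≈ 0.005962 cm
ground = pixel_cm * 100000 / 100 = 2.54 * 100000 / (426 * 100) = 254000 / 42600 ≈ 5.96 m

5.96 m


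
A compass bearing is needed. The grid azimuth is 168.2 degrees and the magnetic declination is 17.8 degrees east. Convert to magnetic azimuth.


magnetic azimuth = grid azimuth - declination (east +ve)
mag_az = 168.2 - 17.8 = 150.4 degrees

150.4 degrees


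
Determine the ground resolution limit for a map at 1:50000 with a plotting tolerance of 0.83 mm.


ground = 0.83 mm * 50000 / 1000 = 41.5 m

41.5 m


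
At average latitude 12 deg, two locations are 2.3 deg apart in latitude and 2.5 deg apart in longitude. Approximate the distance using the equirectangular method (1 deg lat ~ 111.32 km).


dlat_km = 2.3 * 111.32 = 256.036
dlon_km = 2.5 * 111.32 * cos(12) ≈ 272.218
dist = sqrt(256.036^2 + 272.218^2) ≈ 373.7 km

373.7 km


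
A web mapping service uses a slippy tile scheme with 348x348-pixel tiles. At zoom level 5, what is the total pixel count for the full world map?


tiles per axis = 2^5 = 32
total tiles = 32^2 = 1024
pixels per axis = 32 * 348 = 11136
total pixels = 11136^2 = 124010496

124010496 pixels


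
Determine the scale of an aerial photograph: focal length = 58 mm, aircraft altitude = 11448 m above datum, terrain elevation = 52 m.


scale = f / (H - h) = 58 mm / 11396 m = 58 / 11396000 = 1:196483

1:196483


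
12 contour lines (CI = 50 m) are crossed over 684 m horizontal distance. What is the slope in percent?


elevation change = 12 * 50 = 600 m
slope = 600 / 684 * 100 = 87.7%

87.7%


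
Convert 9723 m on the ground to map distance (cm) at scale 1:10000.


map_cm = 9723 * 100 / 10000 = 97.23 cm

97.23 cm


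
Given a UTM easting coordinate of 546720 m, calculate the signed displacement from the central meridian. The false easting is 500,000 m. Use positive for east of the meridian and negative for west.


displacement = 546720 - 500000 = 46720 m

46720 m


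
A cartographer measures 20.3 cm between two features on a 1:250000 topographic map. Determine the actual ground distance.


ground = 20.3 cm * 250000 / 100 = 50750.0 m = 50.75 km

50.75 km


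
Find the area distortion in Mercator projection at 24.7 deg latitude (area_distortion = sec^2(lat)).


area_distortion = 1/cos^2(24.7) = 1.212

1.212


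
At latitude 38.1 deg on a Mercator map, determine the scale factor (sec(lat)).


SF = 1 / cos(38.1) = 1 / 0.786935 = 1.271

1.271


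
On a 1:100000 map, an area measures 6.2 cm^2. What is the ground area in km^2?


ground_area = 6.2 * (100000/100)^2 = 6200000.0 m^2 = 6.2 km^2

6.2 km^2


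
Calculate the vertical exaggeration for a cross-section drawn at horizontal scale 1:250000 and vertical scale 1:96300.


VE = horizontal_scale / vertical_scale = 250000 / 96300 ≈ 2.6

2.6x


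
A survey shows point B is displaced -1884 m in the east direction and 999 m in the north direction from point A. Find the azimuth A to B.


az = atan2(-1884, 999) = -62.1 deg
adjusted to 0-360: 297.9 degrees

297.9 degrees


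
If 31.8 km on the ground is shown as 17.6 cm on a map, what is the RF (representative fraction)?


ground = 31.8 km = 3180000 cm; RF denominator = ground / map = 3180000 / 17.6 ≈ 180682; RF = 1:180682

1:180682


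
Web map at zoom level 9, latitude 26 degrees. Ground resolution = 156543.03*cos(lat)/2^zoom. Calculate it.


res = 156543.03 * cos(26) / 2^9 = 156543.03 * 0.89879405 / 512 = 274.8 m/pixel

274.8 m/pixel


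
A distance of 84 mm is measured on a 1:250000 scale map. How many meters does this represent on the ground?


ground = 84 mm * 250000 / 1000 = 21000.0 m

21000.0 m


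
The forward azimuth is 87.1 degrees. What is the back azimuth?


back azimuth = (87.1 + 180) mod 360 = 267.1 degrees

267.1 degrees


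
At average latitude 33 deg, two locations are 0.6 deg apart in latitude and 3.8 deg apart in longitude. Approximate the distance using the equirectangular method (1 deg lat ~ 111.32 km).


dlat_km = 0.6 * 111.32 = 66.792
dlon_km = 3.8 * 111.32 * cos(33) ≈ 354.771
dist = sqrt(66.792^2 + 354.771^2) ≈ 361.0 km

361.0 km


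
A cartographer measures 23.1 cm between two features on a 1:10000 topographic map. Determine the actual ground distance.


ground = 23.1 cm * 10000 / 100 = 2310.0 m = 2.31 km

2.31 km


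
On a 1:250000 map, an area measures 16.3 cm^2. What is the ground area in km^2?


ground_area = 16.3 * (250000/100)^2 = 101875000.0 m^2 = 101.875 km^2

101.875 km^2


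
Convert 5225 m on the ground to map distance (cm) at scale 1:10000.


map_cm = 5225 * 100 / 10000 = 52.25 cm

52.25 cm


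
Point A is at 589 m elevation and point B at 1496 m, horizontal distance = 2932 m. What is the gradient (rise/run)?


gradient = (1496 - 589) / 2932 = 907 / 2932 = 0.3093

0.3093


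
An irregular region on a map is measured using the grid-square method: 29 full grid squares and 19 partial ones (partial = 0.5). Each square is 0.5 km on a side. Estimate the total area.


effective squares = 29 + 19 * 0.5 = 38.5
area = 38.5 * 0.25 = 9.625 km^2

9.625 km^2


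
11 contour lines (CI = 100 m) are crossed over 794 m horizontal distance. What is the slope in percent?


elevation change = 11 * 100 = 1100 m
slope = 1100 / 794 * 100 = 138.5%

138.5%


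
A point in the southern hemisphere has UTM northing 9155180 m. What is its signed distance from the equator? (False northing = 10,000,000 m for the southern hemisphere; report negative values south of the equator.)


For southern: actual = 9155180 - 10000000 = -844820 m

-844820 m


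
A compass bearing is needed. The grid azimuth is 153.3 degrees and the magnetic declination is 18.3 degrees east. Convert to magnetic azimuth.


magnetic azimuth = grid azimuth - declination (east +ve)
mag_az = 153.3 - 18.3 = 135.0 degrees

135.0 degrees


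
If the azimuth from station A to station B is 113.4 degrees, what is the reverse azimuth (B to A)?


back azimuth = (113.4 + 180) mod 360 = 293.4 degrees

293.4 degrees


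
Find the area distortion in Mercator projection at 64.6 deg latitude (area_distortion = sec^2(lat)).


area_distortion = 1/cos^2(64.6) = 5.435

5.435


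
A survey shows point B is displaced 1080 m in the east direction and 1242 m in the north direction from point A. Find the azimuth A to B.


az = atan2(1080, 1242) = 41.0 deg
adjusted to 0-360: 41.0 degrees

41.0 degrees


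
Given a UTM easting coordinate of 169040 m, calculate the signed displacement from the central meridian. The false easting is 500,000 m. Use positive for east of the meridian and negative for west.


displacement = 169040 - 500000 = -330960 m

-330960 m


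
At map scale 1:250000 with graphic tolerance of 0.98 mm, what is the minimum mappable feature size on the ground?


ground = 0.98 mm * 250000 / 1000 = 245.0 m

245.0 m


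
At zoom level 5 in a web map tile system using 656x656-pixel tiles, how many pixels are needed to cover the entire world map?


tiles per axis = 2^5 = 32
total tiles = 32^2 = 1024
pixels per axis = 32 * 656 = 20992
total pixels = 20992^2 = 440664064

440664064 pixels


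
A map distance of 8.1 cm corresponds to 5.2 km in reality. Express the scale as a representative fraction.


ground = 5.2 km = 520000 cm; RF denominator = ground / map = 520000 / 8.1 ≈ 64198; RF = 1:64198

1:64198


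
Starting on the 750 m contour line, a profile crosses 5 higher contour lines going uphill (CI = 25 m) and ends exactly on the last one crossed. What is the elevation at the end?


elevation = 750 + 5 * 25 = 875 m

875 m


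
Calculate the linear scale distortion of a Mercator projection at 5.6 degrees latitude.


SF = 1 / cos(5.6) = 1 / 0.995227 = 1.005

1.005


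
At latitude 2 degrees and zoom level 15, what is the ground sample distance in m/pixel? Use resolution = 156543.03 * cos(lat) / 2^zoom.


res = 156543.03 * cos(2) / 2^15 = 156543.03 * 0.99939083 / 32768 = 4.77 m/pixel

4.77 m/pixel


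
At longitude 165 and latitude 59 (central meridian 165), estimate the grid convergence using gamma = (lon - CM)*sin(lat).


gamma = (165 - 165) * sin(59) = 0 * 0.857167 = 0.0 degrees

0.0 degrees


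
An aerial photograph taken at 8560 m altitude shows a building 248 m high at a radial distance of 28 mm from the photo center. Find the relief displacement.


d = h * r / H = 248 * 28 / 8560 = 0.81 mm

0.81 mm


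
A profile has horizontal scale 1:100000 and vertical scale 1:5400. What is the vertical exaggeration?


VE = horizontal_scale / vertical_scale = 100000 / 5400 ≈ 18.5

18.5x


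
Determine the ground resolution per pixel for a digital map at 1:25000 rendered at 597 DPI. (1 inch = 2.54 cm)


pixel_cm = 2.54 / 597 ≈ 0.004255 cm
ground = pixel_cm * 25000 / 100 = 2.54 * 25000 / (597 * 100) = 63500 / 59700 ≈ 1.06 m

1.06 m


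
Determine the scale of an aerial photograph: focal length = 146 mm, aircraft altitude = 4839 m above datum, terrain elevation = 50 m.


scale = f / (H - h) = 146 mm / 4789 m = 146 / 4789000 = 1:32801

1:32801


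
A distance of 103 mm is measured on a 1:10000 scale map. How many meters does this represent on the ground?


ground = 103 mm * 10000 / 1000 = 1030.0 m

1030.0 m


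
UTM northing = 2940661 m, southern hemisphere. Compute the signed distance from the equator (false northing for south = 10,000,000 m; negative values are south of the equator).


For southern: actual = 2940661 - 10000000 = -7059339 m

-7059339 m


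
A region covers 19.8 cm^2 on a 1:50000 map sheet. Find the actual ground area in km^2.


ground_area = 19.8 * (50000/100)^2 = 4950000.0 m^2 = 4.95 km^2

4.95 km^2


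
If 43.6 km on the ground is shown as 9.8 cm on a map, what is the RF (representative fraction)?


ground = 43.6 km = 4360000 cm; RF denominator = ground / map = 4360000 / 9.8 ≈ 444898; RF = 1:444898

1:444898


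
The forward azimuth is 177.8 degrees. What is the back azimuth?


back azimuth = (177.8 + 180) mod 360 = 357.8 degrees

357.8 degrees


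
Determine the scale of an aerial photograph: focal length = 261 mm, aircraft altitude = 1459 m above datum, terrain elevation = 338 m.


scale = f / (H - h) = 261 mm / 1121 m = 261 / 1121000 = 1:4295

1:4295


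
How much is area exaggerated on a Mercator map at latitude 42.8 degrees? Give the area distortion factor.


area_distortion = 1/cos^2(42.8) = 1.857

1.857


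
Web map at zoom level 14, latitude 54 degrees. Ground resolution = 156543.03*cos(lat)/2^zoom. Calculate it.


res = 156543.03 * cos(54) / 2^14 = 156543.03 * 0.58778525 / 16384 = 5.62 m/pixel

5.62 m/pixel


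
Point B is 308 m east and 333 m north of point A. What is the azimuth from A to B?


az = atan2(308, 333) = 42.8 deg
adjusted to 0-360: 42.8 degrees

42.8 degrees


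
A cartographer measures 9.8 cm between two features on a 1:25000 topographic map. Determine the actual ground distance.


ground = 9.8 cm * 25000 / 100 = 2450.0 m = 2.45 km

2.45 km


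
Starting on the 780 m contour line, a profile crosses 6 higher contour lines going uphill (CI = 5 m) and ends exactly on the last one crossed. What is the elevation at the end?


elevation = 780 + 6 * 5 = 810 m

810 m


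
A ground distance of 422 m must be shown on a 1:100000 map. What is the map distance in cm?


map_cm = 422 * 100 / 100000 = 0.422 cm ≈ 0.42 cm

0.42 cm


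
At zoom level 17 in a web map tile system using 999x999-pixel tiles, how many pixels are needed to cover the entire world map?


tiles per axis = 2^17 = 131072
total tiles = 131072^2 = 17179869184
pixels per axis = 131072 * 999 = 130940928
total pixels = 130940928^2 = 17145526625501184

17145526625501184 pixels


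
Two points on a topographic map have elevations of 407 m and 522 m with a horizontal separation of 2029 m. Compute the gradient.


gradient = (522 - 407) / 2029 = 115 / 2029 = 0.0567

0.0567


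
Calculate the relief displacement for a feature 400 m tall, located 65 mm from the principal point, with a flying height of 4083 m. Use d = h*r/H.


d = h * r / H = 400 * 65 / 4083 = 6.37 mm

6.37 mm


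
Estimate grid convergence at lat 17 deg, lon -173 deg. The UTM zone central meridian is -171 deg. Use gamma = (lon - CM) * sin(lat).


gamma = (-173 - -171) * sin(17) = -2 * 0.292372 = -0.585 degrees

-0.585 degrees


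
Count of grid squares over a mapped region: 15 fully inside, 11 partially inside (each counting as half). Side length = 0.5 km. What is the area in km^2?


effective squares = 15 + 11 * 0.5 = 20.5
area = 20.5 * 0.25 = 5.125 km^2

5.125 km^2


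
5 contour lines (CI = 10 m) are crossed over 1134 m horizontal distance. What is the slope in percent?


elevation change = 5 * 10 = 50 m
slope = 50 / 1134 * 100 = 4.4%

4.4%


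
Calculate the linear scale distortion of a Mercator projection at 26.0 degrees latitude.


SF = 1 / cos(26.0) = 1 / 0.898794 = 1.113

1.113


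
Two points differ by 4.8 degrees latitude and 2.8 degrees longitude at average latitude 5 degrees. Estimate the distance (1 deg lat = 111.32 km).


dlat_km = 4.8 * 111.32 = 534.336
dlon_km = 2.8 * 111.32 * cos(5) ≈ 310.51
dist = sqrt(534.336^2 + 310.51^2) ≈ 618.0 km

618.0 km


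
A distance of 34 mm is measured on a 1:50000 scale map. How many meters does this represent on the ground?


ground = 34 mm * 50000 / 1000 = 1700.0 m

1700.0 m


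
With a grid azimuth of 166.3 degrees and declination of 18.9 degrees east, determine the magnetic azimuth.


magnetic azimuth = grid azimuth - declination (east +ve)
mag_az = 166.3 - 18.9 = 147.4 degrees

147.4 degrees


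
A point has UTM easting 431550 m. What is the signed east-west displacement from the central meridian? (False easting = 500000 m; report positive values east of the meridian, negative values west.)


displacement = 431550 - 500000 = -68450 m

-68450 m


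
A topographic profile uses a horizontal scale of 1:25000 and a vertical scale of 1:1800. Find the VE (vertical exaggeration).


VE = horizontal_scale / vertical_scale = 25000 / 1800 ≈ 13.9

13.9x


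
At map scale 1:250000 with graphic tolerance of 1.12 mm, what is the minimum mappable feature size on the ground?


ground = 1.12 mm * 250000 / 1000 = 280.0 m

280.0 m


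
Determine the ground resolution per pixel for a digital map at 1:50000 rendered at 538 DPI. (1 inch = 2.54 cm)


pixel_cm = 2.54 / 538 ≈ 0.004721 cm
ground = pixel_cm * 50000 / 100 = 2.54 * 50000 / (538 * 100) = 127000 / 53800 ≈ 2.36 m

2.36 m


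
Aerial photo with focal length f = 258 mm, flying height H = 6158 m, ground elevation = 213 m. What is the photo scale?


scale = f / (H - h) = 258 mm / 5945 m = 258 / 5945000 = 1:23043

1:23043


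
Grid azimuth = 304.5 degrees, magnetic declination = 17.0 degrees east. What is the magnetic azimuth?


magnetic azimuth = grid azimuth - declination (east +ve)
mag_az = 304.5 - 17.0 = 287.5 degrees

287.5 degrees


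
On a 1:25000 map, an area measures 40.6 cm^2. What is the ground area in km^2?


ground_area = 40.6 * (25000/100)^2 = 2537500.0 m^2 = 2.5375 km^2 ≈ 2.538 km^2

2.538 km^2


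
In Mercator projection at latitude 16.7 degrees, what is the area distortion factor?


area_distortion = 1/cos^2(16.7) = 1.09

1.09


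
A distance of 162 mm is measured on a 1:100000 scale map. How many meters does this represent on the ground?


ground = 162 mm * 100000 / 1000 = 16200.0 m

16200.0 m


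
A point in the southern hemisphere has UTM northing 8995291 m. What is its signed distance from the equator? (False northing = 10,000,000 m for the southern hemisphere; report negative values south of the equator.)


For southern: actual = 8995291 - 10000000 = -1004709 m

-1004709 m


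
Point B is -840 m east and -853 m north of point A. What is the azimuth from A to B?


az = atan2(-840, -853) = -135.4 deg
adjusted to 0-360: 224.6 degrees

224.6 degrees


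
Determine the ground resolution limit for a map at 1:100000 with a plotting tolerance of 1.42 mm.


ground = 1.42 mm * 100000 / 1000 = 142.0 m

142.0 m


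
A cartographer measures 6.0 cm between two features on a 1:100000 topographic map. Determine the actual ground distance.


ground = 6.0 cm * 100000 / 100 = 6000.0 m = 6.0 km

6.0 km


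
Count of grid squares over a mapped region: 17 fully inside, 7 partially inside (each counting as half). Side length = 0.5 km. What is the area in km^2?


effective squares = 17 + 7 * 0.5 = 20.5
area = 20.5 * 0.25 = 5.125 km^2

5.125 km^2


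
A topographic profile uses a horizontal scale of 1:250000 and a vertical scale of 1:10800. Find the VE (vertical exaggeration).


VE = horizontal_scale / vertical_scale = 250000 / 10800 ≈ 23.1

23.1x


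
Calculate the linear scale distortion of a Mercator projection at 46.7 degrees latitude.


SF = 1 / cos(46.7) = 1 / 0.685818 = 1.458

1.458


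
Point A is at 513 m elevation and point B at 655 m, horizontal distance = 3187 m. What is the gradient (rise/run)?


gradient = (655 - 513) / 3187 = 142 / 3187 = 0.0446

0.0446


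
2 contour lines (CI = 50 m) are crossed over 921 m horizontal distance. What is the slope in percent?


elevation change = 2 * 50 = 100 m
slope = 100 / 921 * 100 = 10.9%

10.9%


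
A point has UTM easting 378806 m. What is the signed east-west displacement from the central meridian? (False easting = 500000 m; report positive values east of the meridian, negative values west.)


displacement = 378806 - 500000 = -121194 m

-121194 m


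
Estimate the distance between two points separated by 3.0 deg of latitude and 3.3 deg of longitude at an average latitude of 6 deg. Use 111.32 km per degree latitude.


dlat_km = 3.0 * 111.32 = 333.96
dlon_km = 3.3 * 111.32 * cos(6) ≈ 365.344
dist = sqrt(333.96^2 + 365.344^2) ≈ 495.0 km

495.0 km


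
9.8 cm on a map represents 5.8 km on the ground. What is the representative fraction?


ground = 5.8 km = 580000 cm; RF denominator = ground / map = 580000 / 9.8 ≈ 59184; RF = 1:59184

1:59184


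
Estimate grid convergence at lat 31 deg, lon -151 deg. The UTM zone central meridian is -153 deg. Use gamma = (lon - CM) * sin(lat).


gamma = (-151 - -153) * sin(31) = 2 * 0.515038 = 1.03 degrees

1.03 degrees


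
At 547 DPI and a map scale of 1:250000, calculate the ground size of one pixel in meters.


pixel_cm = 2.54 / 547 ≈ 0.004644 cm
ground = pixel_cm * 250000 / 100 = 2.54 * 250000 / (547 * 100) = 635000 / 54700 ≈ 11.61 m

11.61 m


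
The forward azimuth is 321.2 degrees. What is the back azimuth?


back azimuth = (321.2 + 180) mod 360 = 141.2 degrees

141.2 degrees


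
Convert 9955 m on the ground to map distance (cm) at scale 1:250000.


map_cm = 9955 * 100 / 250000 = 3.982 cm ≈ 3.98 cm

3.98 cm


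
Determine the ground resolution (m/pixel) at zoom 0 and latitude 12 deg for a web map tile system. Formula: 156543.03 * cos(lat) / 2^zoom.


res = 156543.03 * cos(12) / 2^0 = 156543.03 * 0.9781476 / 1 = 153122.19 m/pixel

153122.19 m/pixel


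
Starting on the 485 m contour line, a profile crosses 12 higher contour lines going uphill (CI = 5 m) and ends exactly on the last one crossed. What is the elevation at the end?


elevation = 485 + 12 * 5 = 545 m

545 m


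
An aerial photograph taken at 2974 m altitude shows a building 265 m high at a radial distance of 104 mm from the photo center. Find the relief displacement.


d = h * r / H = 265 * 104 / 2974 = 9.27 mm

9.27 mm


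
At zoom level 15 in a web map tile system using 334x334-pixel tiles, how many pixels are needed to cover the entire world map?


tiles per axis = 2^15 = 32768
total tiles = 32768^2 = 1073741824
pixels per axis = 32768 * 334 = 10944512
total pixels = 10944512^2 = 119782342918144

119782342918144 pixels


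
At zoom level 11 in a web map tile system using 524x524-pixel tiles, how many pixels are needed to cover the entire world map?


tiles per axis = 2^11 = 2048
total tiles = 2048^2 = 4194304
pixels per axis = 2048 * 524 = 1073152
total pixels = 1073152^2 = 1151655215104

1151655215104 pixels


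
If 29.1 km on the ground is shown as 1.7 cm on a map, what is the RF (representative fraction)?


ground = 29.1 km = 2910000 cm; RF denominator = ground / map = 2910000 / 1.7 ≈ 1711765; RF = 1:1711765

1:1711765


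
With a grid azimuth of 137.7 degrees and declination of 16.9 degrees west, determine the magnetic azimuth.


magnetic azimuth = grid azimuth - declination (east +ve)
mag_az = 137.7 - -16.9 = 154.6 degrees

154.6 degrees


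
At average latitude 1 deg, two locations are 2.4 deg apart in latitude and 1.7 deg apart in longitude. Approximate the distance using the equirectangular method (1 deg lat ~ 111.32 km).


dlat_km = 2.4 * 111.32 = 267.168
dlon_km = 1.7 * 111.32 * cos(1) ≈ 189.215
dist = sqrt(267.168^2 + 189.215^2) ≈ 327.4 km

327.4 km


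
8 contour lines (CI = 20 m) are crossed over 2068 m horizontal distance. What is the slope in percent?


elevation change = 8 * 20 = 160 m
slope = 160 / 2068 * 100 = 7.7%

7.7%


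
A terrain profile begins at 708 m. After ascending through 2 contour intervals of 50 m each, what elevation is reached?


elevation = 708 + 2 * 50 = 808 m

808 m


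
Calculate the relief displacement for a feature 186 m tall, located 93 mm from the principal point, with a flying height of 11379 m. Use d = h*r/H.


d = h * r / H = 186 * 93 / 11379 = 1.52 mm

1.52 mm


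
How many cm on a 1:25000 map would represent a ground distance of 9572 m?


map_cm = 9572 * 100 / 25000 = 38.288 cm ≈ 38.29 cm

38.29 cm


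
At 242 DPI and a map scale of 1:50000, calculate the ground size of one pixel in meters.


pixel_cm = 2.54 / 242 ≈ 0.010496 cm
ground = pixel_cm * 50000 / 100 = 2.54 * 50000 / (242 * 100) = 127000 / 24200 ≈ 5.25 m

5.25 m


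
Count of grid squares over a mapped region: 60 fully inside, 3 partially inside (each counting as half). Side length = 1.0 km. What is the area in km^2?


effective squares = 60 + 3 * 0.5 = 61.5
area = 61.5 * 1.0 = 61.5 km^2

61.5 km^2


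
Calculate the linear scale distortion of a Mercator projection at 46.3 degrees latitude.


SF = 1 / cos(46.3) = 1 / 0.690882 = 1.447

1.447


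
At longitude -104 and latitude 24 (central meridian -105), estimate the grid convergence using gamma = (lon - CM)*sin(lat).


gamma = (-104 - -105) * sin(24) = 1 * 0.406737 = 0.407 degrees

0.407 degrees


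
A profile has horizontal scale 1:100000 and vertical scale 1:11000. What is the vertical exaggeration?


VE = horizontal_scale / vertical_scale = 100000 / 11000 ≈ 9.1

9.1x


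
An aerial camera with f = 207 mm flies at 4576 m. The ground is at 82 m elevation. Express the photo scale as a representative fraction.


scale = f / (H - h) = 207 mm / 4494 m = 207 / 4494000 = 1:21710

1:21710


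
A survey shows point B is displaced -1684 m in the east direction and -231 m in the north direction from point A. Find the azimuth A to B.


az = atan2(-1684, -231) = -97.8 deg
adjusted to 0-360: 262.2 degrees

262.2 degrees


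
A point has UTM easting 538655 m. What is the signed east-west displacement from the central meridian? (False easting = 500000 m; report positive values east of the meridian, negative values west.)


displacement = 538655 - 500000 = 38655 m

38655 m


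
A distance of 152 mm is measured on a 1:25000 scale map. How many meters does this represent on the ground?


ground = 152 mm * 25000 / 1000 = 3800.0 m

3800.0 m


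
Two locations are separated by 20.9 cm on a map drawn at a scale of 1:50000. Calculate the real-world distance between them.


ground = 20.9 cm * 50000 / 100 = 10450.0 m = 10.45 km

10.45 km


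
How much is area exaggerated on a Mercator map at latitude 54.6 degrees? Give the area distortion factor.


area_distortion = 1/cos^2(54.6) = 2.98

2.98


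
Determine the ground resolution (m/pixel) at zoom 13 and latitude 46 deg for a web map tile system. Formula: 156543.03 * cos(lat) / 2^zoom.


res = 156543.03 * cos(46) / 2^13 = 156543.03 * 0.69465837 / 8192 = 13.27 m/pixel

13.27 m/pixel


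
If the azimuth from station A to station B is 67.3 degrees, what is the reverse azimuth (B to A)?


back azimuth = (67.3 + 180) mod 360 = 247.3 degrees

247.3 degrees


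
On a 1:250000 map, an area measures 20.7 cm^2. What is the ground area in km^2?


ground_area = 20.7 * (250000/100)^2 = 129375000.0 m^2 = 129.375 km^2

129.375 km^2


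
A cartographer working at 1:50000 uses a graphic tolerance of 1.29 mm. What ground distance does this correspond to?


ground = 1.29 mm * 50000 / 1000 = 64.5 m

64.5 m


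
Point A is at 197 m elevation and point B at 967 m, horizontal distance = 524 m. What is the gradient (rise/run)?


gradient = (967 - 197) / 524 = 770 / 524 = 1.4695

1.4695


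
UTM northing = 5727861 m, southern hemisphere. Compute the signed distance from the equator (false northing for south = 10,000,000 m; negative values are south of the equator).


For southern: actual = 5727861 - 10000000 = -4272139 m

-4272139 m


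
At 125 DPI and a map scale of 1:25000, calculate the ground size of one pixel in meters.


pixel_cm = 2.54 / 125 = 0.02032 cm
ground = pixel_cm * 25000 / 100 = 2.54 * 25000 / (125 * 100) = 63500 / 12500 = 5.08 m

5.08 m


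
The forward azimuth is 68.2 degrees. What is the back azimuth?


back azimuth = (68.2 + 180) mod 360 = 248.2 degrees

248.2 degrees


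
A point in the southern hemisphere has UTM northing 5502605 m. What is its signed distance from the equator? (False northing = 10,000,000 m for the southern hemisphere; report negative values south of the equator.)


For southern: actual = 5502605 - 10000000 = -4497395 m

-4497395 m


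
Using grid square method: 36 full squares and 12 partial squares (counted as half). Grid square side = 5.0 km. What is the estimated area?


effective squares = 36 + 12 * 0.5 = 42.0
area = 42.0 * 25.0 = 1050.0 km^2

1050.0 km^2


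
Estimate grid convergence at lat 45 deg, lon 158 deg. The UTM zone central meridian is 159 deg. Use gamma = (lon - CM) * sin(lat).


gamma = (158 - 159) * sin(45) = -1 * 0.707107 = -0.707 degrees

-0.707 degrees


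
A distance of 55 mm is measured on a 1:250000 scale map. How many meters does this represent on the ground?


ground = 55 mm * 250000 / 1000 = 13750.0 m

13750.0 m


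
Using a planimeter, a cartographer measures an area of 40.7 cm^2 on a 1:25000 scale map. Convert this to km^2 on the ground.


ground_area = 40.7 * (25000/100)^2 = 2543750.0 m^2 = 2.54375 km^2 ≈ 2.544 km^2

2.544 km^2


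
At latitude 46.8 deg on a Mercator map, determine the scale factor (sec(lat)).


SF = 1 / cos(46.8) = 1 / 0.684547 = 1.461

1.461


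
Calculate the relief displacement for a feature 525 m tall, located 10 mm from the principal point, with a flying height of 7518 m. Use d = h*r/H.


d = h * r / H = 525 * 10 / 7518 = 0.7 mm

0.7 mm


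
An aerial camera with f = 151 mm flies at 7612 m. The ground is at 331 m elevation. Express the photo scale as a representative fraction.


scale = f / (H - h) = 151 mm / 7281 m = 151 / 7281000 = 1:48219

1:48219


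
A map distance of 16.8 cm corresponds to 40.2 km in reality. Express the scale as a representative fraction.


ground = 40.2 km = 4020000 cm; RF denominator = ground / map = 4020000 / 16.8 ≈ 239286; RF = 1:239286

1:239286


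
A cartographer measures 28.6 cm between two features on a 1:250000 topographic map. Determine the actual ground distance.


ground = 28.6 cm * 250000 / 100 = 71500.0 m = 71.5 km

71.5 km


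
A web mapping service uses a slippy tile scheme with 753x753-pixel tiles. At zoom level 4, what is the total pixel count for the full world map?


tiles per axis = 2^4 = 16
total tiles = 16^2 = 256
pixels per axis = 16 * 753 = 12048
total pixels = 12048^2 = 145154304

145154304 pixels


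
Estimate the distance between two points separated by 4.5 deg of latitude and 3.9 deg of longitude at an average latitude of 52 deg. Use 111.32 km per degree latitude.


dlat_km = 4.5 * 111.32 = 500.94
dlon_km = 3.9 * 111.32 * cos(52) ≈ 267.288
dist = sqrt(500.94^2 + 267.288^2) ≈ 567.8 km

567.8 km


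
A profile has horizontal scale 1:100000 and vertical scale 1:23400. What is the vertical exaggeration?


VE = horizontal_scale / vertical_scale = 100000 / 23400 ≈ 4.3

4.3x


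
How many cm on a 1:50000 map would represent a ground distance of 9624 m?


map_cm = 9624 * 100 / 50000 = 19.248 cm ≈ 19.25 cm

19.25 cm


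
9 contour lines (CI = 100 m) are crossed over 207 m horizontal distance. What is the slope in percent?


elevation change = 9 * 100 = 900 m
slope = 900 / 207 * 100 = 434.8%

434.8%


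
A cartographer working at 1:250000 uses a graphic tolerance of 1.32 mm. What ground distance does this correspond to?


ground = 1.32 mm * 250000 / 1000 = 330.0 m

330.0 m


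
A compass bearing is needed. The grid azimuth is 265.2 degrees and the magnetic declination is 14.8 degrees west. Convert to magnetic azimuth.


magnetic azimuth = grid azimuth - declination (east +ve)
mag_az = 265.2 - -14.8 = 280.0 degrees

280.0 degrees


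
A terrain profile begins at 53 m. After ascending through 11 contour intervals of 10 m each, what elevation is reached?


elevation = 53 + 11 * 10 = 163 m

163 m


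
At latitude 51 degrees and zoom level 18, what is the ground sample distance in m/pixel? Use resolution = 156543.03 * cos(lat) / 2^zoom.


res = 156543.03 * cos(51) / 2^18 = 156543.03 * 0.62932039 / 262144 = 0.38 m/pixel

0.38 m/pixel


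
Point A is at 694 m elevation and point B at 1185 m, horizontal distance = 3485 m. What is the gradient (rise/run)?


gradient = (1185 - 694) / 3485 = 491 / 3485 = 0.1409

0.1409
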